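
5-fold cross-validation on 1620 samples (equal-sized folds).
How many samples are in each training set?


Each validation fold has 1620/5 = 324 samples. Training set = 1620 - 324 = 1296.

1296


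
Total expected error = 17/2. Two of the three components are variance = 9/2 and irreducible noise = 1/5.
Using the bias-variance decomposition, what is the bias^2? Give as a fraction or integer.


Total error = bias^2 + variance + irreducible noise. So bias^2 = 17/2 - 9/2 - 1/5 = 19/5.

19/5


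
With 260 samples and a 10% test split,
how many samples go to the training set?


Test set = 260 * 10% = 26. Training set = 260 - 26 = 234.

234


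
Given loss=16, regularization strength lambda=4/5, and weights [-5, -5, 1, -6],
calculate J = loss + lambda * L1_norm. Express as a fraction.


L1 norm = sum(|w|) = 17. J = 16 + 4/5 * 17 = 148/5.

148/5


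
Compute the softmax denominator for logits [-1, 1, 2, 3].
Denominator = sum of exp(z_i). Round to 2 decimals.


Denom = e^-1=0.3679 + e^1=2.7183 + e^2=7.3891 + e^3=20.0855. Sum = 30.5608, which rounds to 30.56.

30.56


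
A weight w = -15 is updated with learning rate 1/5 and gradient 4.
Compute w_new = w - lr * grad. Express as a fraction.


w_new = -15 - 1/5 * 4 = -15 - 4/5 = -79/5.

-79/5


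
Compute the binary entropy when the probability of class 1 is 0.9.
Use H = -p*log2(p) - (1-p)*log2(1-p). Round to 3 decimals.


H = -0.9*log2(0.9) - 0.1*log2(0.1) = 0.469.

0.469


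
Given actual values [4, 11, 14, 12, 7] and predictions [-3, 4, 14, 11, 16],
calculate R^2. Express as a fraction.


Mean(y) = 48/5. SS_res = 180. SS_tot = 326/5. R^2 = 1 - 180/(326/5) = -287/163.

-287/163


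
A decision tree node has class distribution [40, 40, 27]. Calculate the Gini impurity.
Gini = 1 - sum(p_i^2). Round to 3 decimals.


Total = 107. Proportions: 40/107, 40/107, 27/107. sum(p_i^2) = 0.3432. Gini = 1 - 0.3432 = 0.6568, which rounds to 0.657.

0.657


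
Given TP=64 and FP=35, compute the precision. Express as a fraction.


Precision = TP / (TP + FP) = 64 / 99 = 64/99.

64/99


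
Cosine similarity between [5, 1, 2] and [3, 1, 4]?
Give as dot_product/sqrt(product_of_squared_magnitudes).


dot = 24. |a|^2 = 30, |b|^2 = 26. cos = 24/sqrt(780).

24/sqrt(780)


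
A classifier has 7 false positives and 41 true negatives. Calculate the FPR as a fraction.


FPR = FP / (FP + TN) = 7 / 48 = 7/48.

7/48


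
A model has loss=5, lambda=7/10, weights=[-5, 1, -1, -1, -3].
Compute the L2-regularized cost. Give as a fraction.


L2 sq norm = sum(w^2) = 37. J = 5 + 7/10 * 37 = 309/10.

309/10


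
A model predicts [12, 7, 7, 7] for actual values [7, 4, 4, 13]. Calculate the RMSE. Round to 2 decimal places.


MSE = 19.7500. RMSE = sqrt(19.7500) = 4.44.

4.44


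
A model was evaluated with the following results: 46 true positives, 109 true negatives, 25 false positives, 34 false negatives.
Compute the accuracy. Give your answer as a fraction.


Accuracy = (TP + TN) / (TP + TN + FP + FN) = (46 + 109) / 214 = 155/214.

155/214


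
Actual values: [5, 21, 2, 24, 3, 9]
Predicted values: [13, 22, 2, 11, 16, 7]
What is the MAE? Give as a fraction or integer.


MAE = (1/6) * (|5-13|=8 + |21-22|=1 + |2-2|=0 + |24-11|=13 + |3-16|=13 + |9-7|=2). Sum = 37. MAE = 37/6.

37/6


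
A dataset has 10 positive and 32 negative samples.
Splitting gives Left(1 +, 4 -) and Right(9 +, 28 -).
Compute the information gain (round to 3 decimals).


H(parent) = 0.7919. H(left) = 0.7219, H(right) = 0.8004. Weighted = (5/42)*0.7219 + (37/42)*0.8004 = 0.7911. IG = 0.7919 - 0.7911 = 0.0008, which rounds to 0.001.

0.001


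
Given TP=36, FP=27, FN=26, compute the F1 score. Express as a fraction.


Precision = 36/63 = 4/7. Recall = 36/62 = 18/31. F1 = 2*P*R/(P+R) = 72/125.

72/125


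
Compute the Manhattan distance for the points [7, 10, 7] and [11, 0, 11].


d = sum of absolute differences: |7-11|=4 + |10-0|=10 + |7-11|=4 = 18.

18


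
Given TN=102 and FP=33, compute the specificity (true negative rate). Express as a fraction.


Specificity = TN / (TN + FP) = 102 / 135 = 34/45.

34/45


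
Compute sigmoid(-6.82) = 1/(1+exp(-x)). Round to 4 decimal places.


sigma(-6.82) = 1/(1+e^(6.82)) = 1/(1+915.985010) = 1/916.985010 = 0.0011.

0.0011


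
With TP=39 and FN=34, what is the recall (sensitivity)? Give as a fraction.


Recall = TP / (TP + FN) = 39 / 73 = 39/73.

39/73


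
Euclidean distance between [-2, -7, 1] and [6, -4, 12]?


d = sqrt(sum of squared differences). (-2-6)^2=64, (-7--4)^2=9, (1-12)^2=121. Sum = 194.

sqrt(194)


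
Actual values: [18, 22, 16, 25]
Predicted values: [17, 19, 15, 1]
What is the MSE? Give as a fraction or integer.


MSE = (1/4) * ((18-17)^2=1 + (22-19)^2=9 + (16-15)^2=1 + (25-1)^2=576). Sum = 587. MSE = 587/4.

587/4


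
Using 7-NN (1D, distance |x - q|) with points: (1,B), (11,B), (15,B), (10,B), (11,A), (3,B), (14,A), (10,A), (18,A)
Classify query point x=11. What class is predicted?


Distances: |1-11|=10, |11-11|=0, |15-11|=4, |10-11|=1, |11-11|=0, |3-11|=8, |14-11|=3, |10-11|=1, |18-11|=7. 7 nearest: (11,A), (11,B), (10,A), (10,B), (14,A), (15,B), (18,A). Counts: {'A': 4, 'B': 3}. Majority class: A.

A


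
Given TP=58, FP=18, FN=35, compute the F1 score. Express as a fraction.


Precision = 58/76 = 29/38. Recall = 58/93 = 58/93. F1 = 2*P*R/(P+R) = 116/169.

116/169


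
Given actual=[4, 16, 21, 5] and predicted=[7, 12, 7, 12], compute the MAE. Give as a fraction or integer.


MAE = (1/4) * (|4-7|=3 + |16-12|=4 + |21-7|=14 + |5-12|=7). Sum = 28. MAE = 7.

7


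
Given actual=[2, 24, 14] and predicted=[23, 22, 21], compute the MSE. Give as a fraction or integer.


MSE = (1/3) * ((2-23)^2=441 + (24-22)^2=4 + (14-21)^2=49). Sum = 494. MSE = 494/3.

494/3


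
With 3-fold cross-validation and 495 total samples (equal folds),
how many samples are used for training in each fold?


Each validation fold has 495/3 = 165 samples. Training set = 495 - 165 = 330.

330


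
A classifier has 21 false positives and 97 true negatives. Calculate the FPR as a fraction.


FPR = FP / (FP + TN) = 21 / 118 = 21/118.

21/118


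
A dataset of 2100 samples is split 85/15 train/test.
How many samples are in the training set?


Test set = 2100 * 15% = 315. Training set = 2100 - 315 = 1785.

1785


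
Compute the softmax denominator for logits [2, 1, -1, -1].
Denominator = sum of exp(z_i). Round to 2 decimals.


Denom = e^2=7.3891 + e^1=2.7183 + e^-1=0.3679 + e^-1=0.3679. Sum = 10.8432, which rounds to 10.84.

10.84


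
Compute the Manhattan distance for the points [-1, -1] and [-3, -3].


d = sum of absolute differences: |-1--3|=2 + |-1--3|=2 = 4.

4


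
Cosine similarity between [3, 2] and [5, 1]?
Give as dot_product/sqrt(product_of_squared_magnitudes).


dot = 17. |a|^2 = 13, |b|^2 = 26. cos = 17/sqrt(338).

17/sqrt(338)


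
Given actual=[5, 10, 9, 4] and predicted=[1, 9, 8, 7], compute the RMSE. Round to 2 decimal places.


MSE = 6.7500. RMSE = sqrt(6.7500) = 2.60.

2.60


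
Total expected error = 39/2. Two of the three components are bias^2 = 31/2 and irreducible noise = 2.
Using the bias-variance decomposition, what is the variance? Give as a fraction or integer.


Total error = bias^2 + variance + irreducible noise. So variance = 39/2 - 31/2 - 2 = 2.

2


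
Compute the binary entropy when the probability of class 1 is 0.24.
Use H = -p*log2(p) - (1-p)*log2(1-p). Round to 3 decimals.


H = -0.24*log2(0.24) - 0.76*log2(0.76) = 0.795.

0.795


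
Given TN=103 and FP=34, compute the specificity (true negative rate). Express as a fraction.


Specificity = TN / (TN + FP) = 103 / 137 = 103/137.

103/137


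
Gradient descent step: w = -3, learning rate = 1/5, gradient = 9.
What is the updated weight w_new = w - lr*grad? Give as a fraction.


w_new = -3 - 1/5 * 9 = -3 - 9/5 = -24/5.

-24/5


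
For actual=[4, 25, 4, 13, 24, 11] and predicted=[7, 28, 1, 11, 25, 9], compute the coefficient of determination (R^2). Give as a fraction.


Mean(y) = 27/2. SS_res = 36. SS_tot = 859/2. R^2 = 1 - 36/(859/2) = 787/859.

787/859


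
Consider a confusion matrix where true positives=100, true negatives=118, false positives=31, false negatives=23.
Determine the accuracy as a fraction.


Accuracy = (TP + TN) / (TP + TN + FP + FN) = (100 + 118) / 272 = 109/136.

109/136


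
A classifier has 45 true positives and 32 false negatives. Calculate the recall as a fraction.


Recall = TP / (TP + FN) = 45 / 77 = 45/77.

45/77


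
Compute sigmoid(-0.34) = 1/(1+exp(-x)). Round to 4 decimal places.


sigma(-0.34) = 1/(1+e^(0.34)) = 1/(1+1.404948) = 1/2.404948 = 0.4158.

0.4158


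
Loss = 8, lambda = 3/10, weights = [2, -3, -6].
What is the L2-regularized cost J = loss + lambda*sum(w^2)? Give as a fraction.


L2 sq norm = sum(w^2) = 49. J = 8 + 3/10 * 49 = 227/10.

227/10


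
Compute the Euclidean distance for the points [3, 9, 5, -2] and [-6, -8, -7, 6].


d = sqrt(sum of squared differences). (3--6)^2=81, (9--8)^2=289, (5--7)^2=144, (-2-6)^2=64. Sum = 578.

sqrt(578)


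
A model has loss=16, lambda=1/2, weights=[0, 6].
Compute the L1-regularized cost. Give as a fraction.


L1 norm = sum(|w|) = 6. J = 16 + 1/2 * 6 = 19.

19


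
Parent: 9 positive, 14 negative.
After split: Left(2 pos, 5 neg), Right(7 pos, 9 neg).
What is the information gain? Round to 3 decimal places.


H(parent) = 0.9656. H(left) = 0.8631, H(right) = 0.9887. Weighted = (7/23)*0.8631 + (16/23)*0.9887 = 0.9505. IG = 0.9656 - 0.9505 = 0.0151, which rounds to 0.015.

0.015


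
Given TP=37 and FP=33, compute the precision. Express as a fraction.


Precision = TP / (TP + FP) = 37 / 70 = 37/70.

37/70


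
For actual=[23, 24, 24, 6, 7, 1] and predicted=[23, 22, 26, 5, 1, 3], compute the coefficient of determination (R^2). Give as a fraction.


Mean(y) = 85/6. SS_res = 49. SS_tot = 3377/6. R^2 = 1 - 49/(3377/6) = 3083/3377.

3083/3377


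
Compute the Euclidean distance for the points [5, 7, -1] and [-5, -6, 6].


d = sqrt(sum of squared differences). (5--5)^2=100, (7--6)^2=169, (-1-6)^2=49. Sum = 318.

sqrt(318)


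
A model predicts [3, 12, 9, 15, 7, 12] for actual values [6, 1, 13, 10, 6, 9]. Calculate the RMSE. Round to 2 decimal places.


MSE = 30.1667. RMSE = sqrt(30.1667) = 5.49.

5.49


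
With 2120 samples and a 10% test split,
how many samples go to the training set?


Test set = 2120 * 10% = 212. Training set = 2120 - 212 = 1908.

1908


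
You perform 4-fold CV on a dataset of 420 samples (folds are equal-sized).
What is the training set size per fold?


Each validation fold has 420/4 = 105 samples. Training set = 420 - 105 = 315.

315


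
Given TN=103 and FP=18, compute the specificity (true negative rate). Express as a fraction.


Specificity = TN / (TN + FP) = 103 / 121 = 103/121.

103/121


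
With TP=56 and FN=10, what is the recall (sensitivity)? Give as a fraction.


Recall = TP / (TP + FN) = 56 / 66 = 28/33.

28/33


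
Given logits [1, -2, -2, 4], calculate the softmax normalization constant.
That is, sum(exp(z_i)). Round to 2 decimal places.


Denom = e^1=2.7183 + e^-2=0.1353 + e^-2=0.1353 + e^4=54.5982. Sum = 57.5871, which rounds to 57.59.

57.59


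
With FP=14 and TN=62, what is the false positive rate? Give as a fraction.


FPR = FP / (FP + TN) = 14 / 76 = 7/38.

7/38


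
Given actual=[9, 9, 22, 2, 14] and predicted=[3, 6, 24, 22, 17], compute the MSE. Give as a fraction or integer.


MSE = (1/5) * ((9-3)^2=36 + (9-6)^2=9 + (22-24)^2=4 + (2-22)^2=400 + (14-17)^2=9). Sum = 458. MSE = 458/5.

458/5


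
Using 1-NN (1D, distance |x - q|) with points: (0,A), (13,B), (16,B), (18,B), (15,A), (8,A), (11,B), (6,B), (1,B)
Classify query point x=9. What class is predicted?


Distances: |0-9|=9, |13-9|=4, |16-9|=7, |18-9|=9, |15-9|=6, |8-9|=1, |11-9|=2, |6-9|=3, |1-9|=8. 1 nearest: (8,A). Counts: {'A': 1}. Majority class: A.

A


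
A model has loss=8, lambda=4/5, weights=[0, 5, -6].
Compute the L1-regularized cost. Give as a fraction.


L1 norm = sum(|w|) = 11. J = 8 + 4/5 * 11 = 84/5.

84/5


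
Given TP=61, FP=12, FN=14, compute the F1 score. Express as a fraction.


Precision = 61/73 = 61/73. Recall = 61/75 = 61/75. F1 = 2*P*R/(P+R) = 61/74.

61/74


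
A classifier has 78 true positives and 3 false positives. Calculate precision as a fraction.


Precision = TP / (TP + FP) = 78 / 81 = 26/27.

26/27


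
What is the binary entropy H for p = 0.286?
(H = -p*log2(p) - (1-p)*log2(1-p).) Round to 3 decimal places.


H = -0.286*log2(0.286) - 0.714*log2(0.714) = 0.863.

0.863


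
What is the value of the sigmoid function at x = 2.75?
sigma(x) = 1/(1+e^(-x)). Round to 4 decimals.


sigma(2.75) = 1/(1+e^(-2.75)) = 1/(1+0.063928) = 1/1.063928 = 0.9399.

0.9399


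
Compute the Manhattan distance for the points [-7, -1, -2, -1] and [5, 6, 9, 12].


d = sum of absolute differences: |-7-5|=12 + |-1-6|=7 + |-2-9|=11 + |-1-12|=13 = 43.

43


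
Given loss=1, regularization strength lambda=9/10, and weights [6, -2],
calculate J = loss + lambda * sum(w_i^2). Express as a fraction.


L2 sq norm = sum(w^2) = 40. J = 1 + 9/10 * 40 = 37.

37


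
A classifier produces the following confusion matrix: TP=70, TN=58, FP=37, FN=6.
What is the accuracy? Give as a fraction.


Accuracy = (TP + TN) / (TP + TN + FP + FN) = (70 + 58) / 171 = 128/171.

128/171


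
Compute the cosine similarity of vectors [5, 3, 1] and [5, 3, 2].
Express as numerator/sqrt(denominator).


dot = 36. |a|^2 = 35, |b|^2 = 38. cos = 36/sqrt(1330).

36/sqrt(1330)


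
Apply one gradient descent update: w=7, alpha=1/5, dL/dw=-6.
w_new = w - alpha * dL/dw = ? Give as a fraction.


w_new = 7 - 1/5 * -6 = 7 - -6/5 = 41/5.

41/5


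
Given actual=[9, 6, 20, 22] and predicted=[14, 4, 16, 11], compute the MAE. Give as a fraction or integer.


MAE = (1/4) * (|9-14|=5 + |6-4|=2 + |20-16|=4 + |22-11|=11). Sum = 22. MAE = 11/2.

11/2


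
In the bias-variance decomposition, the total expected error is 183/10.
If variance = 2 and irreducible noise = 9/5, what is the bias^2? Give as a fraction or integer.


Total error = bias^2 + variance + irreducible noise. So bias^2 = 183/10 - 2 - 9/5 = 29/2.

29/2


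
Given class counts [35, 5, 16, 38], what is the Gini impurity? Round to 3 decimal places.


Total = 94. Proportions: 35/94, 5/94, 16/94, 38/94. sum(p_i^2) = 0.3339. Gini = 1 - 0.3339 = 0.6661, which rounds to 0.666.

0.666


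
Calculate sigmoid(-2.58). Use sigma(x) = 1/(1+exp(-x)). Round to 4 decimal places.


sigma(-2.58) = 1/(1+e^(2.58)) = 1/(1+13.197138) = 1/14.197138 = 0.0704.

0.0704


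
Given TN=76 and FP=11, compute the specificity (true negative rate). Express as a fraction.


Specificity = TN / (TN + FP) = 76 / 87 = 76/87.

76/87


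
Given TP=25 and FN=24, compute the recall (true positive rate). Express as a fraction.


Recall = TP / (TP + FN) = 25 / 49 = 25/49.

25/49


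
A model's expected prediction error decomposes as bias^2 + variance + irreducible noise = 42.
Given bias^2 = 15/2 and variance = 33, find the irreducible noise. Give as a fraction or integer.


Total error = bias^2 + variance + irreducible noise. So irreducible noise = 42 - 15/2 - 33 = 3/2.

3/2


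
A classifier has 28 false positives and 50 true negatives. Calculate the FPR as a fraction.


FPR = FP / (FP + TN) = 28 / 78 = 14/39.

14/39


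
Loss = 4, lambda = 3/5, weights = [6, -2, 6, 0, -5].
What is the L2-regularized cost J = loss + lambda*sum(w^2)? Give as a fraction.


L2 sq norm = sum(w^2) = 101. J = 4 + 3/5 * 101 = 323/5.

323/5


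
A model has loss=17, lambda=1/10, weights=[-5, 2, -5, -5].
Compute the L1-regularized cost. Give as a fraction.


L1 norm = sum(|w|) = 17. J = 17 + 1/10 * 17 = 187/10.

187/10


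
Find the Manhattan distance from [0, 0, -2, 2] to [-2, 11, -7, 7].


d = sum of absolute differences: |0--2|=2 + |0-11|=11 + |-2--7|=5 + |2-7|=5 = 23.

23


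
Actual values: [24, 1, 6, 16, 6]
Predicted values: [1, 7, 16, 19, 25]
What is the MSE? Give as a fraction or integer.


MSE = (1/5) * ((24-1)^2=529 + (1-7)^2=36 + (6-16)^2=100 + (16-19)^2=9 + (6-25)^2=361). Sum = 1035. MSE = 207.

207


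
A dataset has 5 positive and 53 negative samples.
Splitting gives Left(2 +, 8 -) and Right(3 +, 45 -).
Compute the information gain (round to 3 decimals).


H(parent) = 0.4237. H(left) = 0.7219, H(right) = 0.3373. Weighted = (10/58)*0.7219 + (48/58)*0.3373 = 0.4036. IG = 0.4237 - 0.4036 = 0.0201, which rounds to 0.020.

0.020


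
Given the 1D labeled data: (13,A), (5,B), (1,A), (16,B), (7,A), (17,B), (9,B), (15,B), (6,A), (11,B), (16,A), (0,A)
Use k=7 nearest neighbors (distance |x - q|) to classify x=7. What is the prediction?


Distances: |13-7|=6, |5-7|=2, |1-7|=6, |16-7|=9, |7-7|=0, |17-7|=10, |9-7|=2, |15-7|=8, |6-7|=1, |11-7|=4, |16-7|=9, |0-7|=7. 7 nearest: (7,A), (6,A), (5,B), (9,B), (11,B), (13,A), (1,A). Counts: {'A': 4, 'B': 3}. Majority class: A.

A


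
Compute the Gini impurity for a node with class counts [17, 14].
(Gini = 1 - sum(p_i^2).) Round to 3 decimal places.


Total = 31. Proportions: 17/31, 14/31. sum(p_i^2) = 0.5047. Gini = 1 - 0.5047 = 0.4953, which rounds to 0.495.

0.495


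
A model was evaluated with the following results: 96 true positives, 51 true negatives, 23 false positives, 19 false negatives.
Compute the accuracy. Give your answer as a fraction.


Accuracy = (TP + TN) / (TP + TN + FP + FN) = (96 + 51) / 189 = 7/9.

7/9


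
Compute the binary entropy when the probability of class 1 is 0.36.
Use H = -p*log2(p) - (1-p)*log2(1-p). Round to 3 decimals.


H = -0.36*log2(0.36) - 0.64*log2(0.64) = 0.943.

0.943


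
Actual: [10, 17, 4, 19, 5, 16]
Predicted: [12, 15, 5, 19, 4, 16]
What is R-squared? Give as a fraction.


Mean(y) = 71/6. SS_res = 10. SS_tot = 1241/6. R^2 = 1 - 10/(1241/6) = 1181/1241.

1181/1241


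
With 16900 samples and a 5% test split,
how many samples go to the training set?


Test set = 16900 * 5% = 845. Training set = 16900 - 845 = 16055.

16055


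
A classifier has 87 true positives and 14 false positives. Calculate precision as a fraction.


Precision = TP / (TP + FP) = 87 / 101 = 87/101.

87/101


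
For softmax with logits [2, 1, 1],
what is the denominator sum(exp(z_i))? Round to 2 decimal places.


Denom = e^2=7.3891 + e^1=2.7183 + e^1=2.7183. Sum = 12.8257, which rounds to 12.83.

12.83


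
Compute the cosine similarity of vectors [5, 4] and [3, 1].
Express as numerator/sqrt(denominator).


dot = 19. |a|^2 = 41, |b|^2 = 10. cos = 19/sqrt(410).

19/sqrt(410)


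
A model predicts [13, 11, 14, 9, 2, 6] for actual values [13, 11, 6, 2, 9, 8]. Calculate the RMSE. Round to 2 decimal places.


MSE = 27.6667. RMSE = sqrt(27.6667) = 5.26.

5.26


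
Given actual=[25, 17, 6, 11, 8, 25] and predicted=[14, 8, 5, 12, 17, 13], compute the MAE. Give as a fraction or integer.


MAE = (1/6) * (|25-14|=11 + |17-8|=9 + |6-5|=1 + |11-12|=1 + |8-17|=9 + |25-13|=12). Sum = 43. MAE = 43/6.

43/6


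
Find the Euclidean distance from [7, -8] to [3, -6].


d = sqrt(sum of squared differences). (7-3)^2=16, (-8--6)^2=4. Sum = 20.

sqrt(20)


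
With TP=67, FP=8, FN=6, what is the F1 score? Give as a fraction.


Precision = 67/75 = 67/75. Recall = 67/73 = 67/73. F1 = 2*P*R/(P+R) = 67/74.

67/74


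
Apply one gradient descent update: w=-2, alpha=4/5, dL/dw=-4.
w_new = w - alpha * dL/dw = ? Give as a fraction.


w_new = -2 - 4/5 * -4 = -2 - -16/5 = 6/5.

6/5


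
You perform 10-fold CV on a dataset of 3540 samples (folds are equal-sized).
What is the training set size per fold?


Each validation fold has 3540/10 = 354 samples. Training set = 3540 - 354 = 3186.

3186


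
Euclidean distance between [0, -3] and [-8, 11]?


d = sqrt(sum of squared differences). (0--8)^2=64, (-3-11)^2=196. Sum = 260.

sqrt(260)


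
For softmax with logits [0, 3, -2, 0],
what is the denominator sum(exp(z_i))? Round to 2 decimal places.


Denom = e^0=1.0000 + e^3=20.0855 + e^-2=0.1353 + e^0=1.0000. Sum = 22.2208, which rounds to 22.22.

22.22


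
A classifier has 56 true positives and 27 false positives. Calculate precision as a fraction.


Precision = TP / (TP + FP) = 56 / 83 = 56/83.

56/83


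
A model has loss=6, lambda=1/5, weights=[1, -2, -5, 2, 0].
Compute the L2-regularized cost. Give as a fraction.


L2 sq norm = sum(w^2) = 34. J = 6 + 1/5 * 34 = 64/5.

64/5


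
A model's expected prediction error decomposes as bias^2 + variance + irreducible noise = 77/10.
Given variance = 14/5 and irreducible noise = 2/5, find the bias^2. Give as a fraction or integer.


Total error = bias^2 + variance + irreducible noise. So bias^2 = 77/10 - 14/5 - 2/5 = 9/2.

9/2


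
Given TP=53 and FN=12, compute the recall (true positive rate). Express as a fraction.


Recall = TP / (TP + FN) = 53 / 65 = 53/65.

53/65


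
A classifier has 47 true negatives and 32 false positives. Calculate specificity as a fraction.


Specificity = TN / (TN + FP) = 47 / 79 = 47/79.

47/79


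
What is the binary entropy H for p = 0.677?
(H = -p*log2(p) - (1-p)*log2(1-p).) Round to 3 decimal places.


H = -0.677*log2(0.677) - 0.323*log2(0.323) = 0.908.

0.908


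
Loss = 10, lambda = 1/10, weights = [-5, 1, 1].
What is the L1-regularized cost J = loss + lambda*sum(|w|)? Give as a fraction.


L1 norm = sum(|w|) = 7. J = 10 + 1/10 * 7 = 107/10.

107/10


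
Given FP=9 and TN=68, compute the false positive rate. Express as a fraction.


FPR = FP / (FP + TN) = 9 / 77 = 9/77.

9/77


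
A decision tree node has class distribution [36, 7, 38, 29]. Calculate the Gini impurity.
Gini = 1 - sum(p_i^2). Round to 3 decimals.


Total = 110. Proportions: 36/110, 7/110, 38/110, 29/110. sum(p_i^2) = 0.3000. Gini = 1 - 0.3000 = 0.7000, which rounds to 0.700.

0.700


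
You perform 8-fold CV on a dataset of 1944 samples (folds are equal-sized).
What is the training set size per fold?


Each validation fold has 1944/8 = 243 samples. Training set = 1944 - 243 = 1701.

1701


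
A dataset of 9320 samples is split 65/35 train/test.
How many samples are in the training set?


Test set = 9320 * 35% = 3262. Training set = 9320 - 3262 = 6058.

6058


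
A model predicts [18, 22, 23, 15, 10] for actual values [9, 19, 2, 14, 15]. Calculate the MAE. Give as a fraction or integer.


MAE = (1/5) * (|9-18|=9 + |19-22|=3 + |2-23|=21 + |14-15|=1 + |15-10|=5). Sum = 39. MAE = 39/5.

39/5


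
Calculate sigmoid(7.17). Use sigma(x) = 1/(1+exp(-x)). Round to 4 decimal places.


sigma(7.17) = 1/(1+e^(-7.17)) = 1/(1+0.000769) = 1/1.000769 = 0.9992.

0.9992


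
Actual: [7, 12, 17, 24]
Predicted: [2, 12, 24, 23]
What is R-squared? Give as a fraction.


Mean(y) = 15. SS_res = 75. SS_tot = 158. R^2 = 1 - 75/(158) = 83/158.

83/158


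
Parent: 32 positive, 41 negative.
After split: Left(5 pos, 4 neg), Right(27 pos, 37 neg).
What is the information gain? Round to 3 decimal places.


H(parent) = 0.9890. H(left) = 0.9911, H(right) = 0.9823. Weighted = (9/73)*0.9911 + (64/73)*0.9823 = 0.9834. IG = 0.9890 - 0.9834 = 0.0056, which rounds to 0.006.

0.006


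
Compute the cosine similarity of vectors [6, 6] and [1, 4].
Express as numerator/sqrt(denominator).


dot = 30. |a|^2 = 72, |b|^2 = 17. cos = 30/sqrt(1224).

30/sqrt(1224)


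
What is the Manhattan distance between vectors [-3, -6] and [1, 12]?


d = sum of absolute differences: |-3-1|=4 + |-6-12|=18 = 22.

22


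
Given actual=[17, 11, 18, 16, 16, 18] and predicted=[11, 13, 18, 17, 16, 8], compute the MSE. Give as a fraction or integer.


MSE = (1/6) * ((17-11)^2=36 + (11-13)^2=4 + (18-18)^2=0 + (16-17)^2=1 + (16-16)^2=0 + (18-8)^2=100). Sum = 141. MSE = 47/2.

47/2


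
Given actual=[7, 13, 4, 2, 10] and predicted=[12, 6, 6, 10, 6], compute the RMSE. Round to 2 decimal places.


MSE = 31.6000. RMSE = sqrt(31.6000) = 5.62.

5.62


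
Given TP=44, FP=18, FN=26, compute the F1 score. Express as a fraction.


Precision = 44/62 = 22/31. Recall = 44/70 = 22/35. F1 = 2*P*R/(P+R) = 2/3.

2/3


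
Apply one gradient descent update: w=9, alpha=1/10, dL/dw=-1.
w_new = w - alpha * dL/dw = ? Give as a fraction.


w_new = 9 - 1/10 * -1 = 9 - -1/10 = 91/10.

91/10


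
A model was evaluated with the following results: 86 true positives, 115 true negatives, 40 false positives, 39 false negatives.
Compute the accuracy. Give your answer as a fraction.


Accuracy = (TP + TN) / (TP + TN + FP + FN) = (86 + 115) / 280 = 201/280.

201/280


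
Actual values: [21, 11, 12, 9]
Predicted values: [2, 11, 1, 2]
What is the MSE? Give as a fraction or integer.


MSE = (1/4) * ((21-2)^2=361 + (11-11)^2=0 + (12-1)^2=121 + (9-2)^2=49). Sum = 531. MSE = 531/4.

531/4


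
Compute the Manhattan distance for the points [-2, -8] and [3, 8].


d = sum of absolute differences: |-2-3|=5 + |-8-8|=16 = 21.

21


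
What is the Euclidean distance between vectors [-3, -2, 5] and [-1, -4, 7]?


d = sqrt(sum of squared differences). (-3--1)^2=4, (-2--4)^2=4, (5-7)^2=4. Sum = 12.

sqrt(12)


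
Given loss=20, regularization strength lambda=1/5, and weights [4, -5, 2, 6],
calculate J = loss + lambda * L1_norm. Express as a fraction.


L1 norm = sum(|w|) = 17. J = 20 + 1/5 * 17 = 117/5.

117/5


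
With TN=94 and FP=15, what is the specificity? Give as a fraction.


Specificity = TN / (TN + FP) = 94 / 109 = 94/109.

94/109


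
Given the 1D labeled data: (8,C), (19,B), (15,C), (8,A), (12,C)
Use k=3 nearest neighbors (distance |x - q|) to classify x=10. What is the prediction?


Distances: |8-10|=2, |19-10|=9, |15-10|=5, |8-10|=2, |12-10|=2. 3 nearest: (8,A), (8,C), (12,C). Counts: {'A': 1, 'C': 2}. Majority class: C.

C


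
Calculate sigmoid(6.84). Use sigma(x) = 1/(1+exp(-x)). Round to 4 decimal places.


sigma(6.84) = 1/(1+e^(-6.84)) = 1/(1+0.001070) = 1/1.001070 = 0.9989.

0.9989


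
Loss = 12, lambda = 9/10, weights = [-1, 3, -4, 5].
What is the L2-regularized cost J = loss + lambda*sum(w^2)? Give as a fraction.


L2 sq norm = sum(w^2) = 51. J = 12 + 9/10 * 51 = 579/10.

579/10


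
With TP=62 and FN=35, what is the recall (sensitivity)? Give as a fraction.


Recall = TP / (TP + FN) = 62 / 97 = 62/97.

62/97


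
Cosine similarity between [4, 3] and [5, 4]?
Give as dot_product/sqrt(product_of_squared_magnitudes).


dot = 32. |a|^2 = 25, |b|^2 = 41. cos = 32/sqrt(1025).

32/sqrt(1025)


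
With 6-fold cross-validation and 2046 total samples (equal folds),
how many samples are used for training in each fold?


Each validation fold has 2046/6 = 341 samples. Training set = 2046 - 341 = 1705.

1705


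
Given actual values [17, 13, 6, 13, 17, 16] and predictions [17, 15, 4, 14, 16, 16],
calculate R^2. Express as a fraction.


Mean(y) = 41/3. SS_res = 10. SS_tot = 262/3. R^2 = 1 - 10/(262/3) = 116/131.

116/131


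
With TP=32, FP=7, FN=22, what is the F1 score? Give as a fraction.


Precision = 32/39 = 32/39. Recall = 32/54 = 16/27. F1 = 2*P*R/(P+R) = 64/93.

64/93


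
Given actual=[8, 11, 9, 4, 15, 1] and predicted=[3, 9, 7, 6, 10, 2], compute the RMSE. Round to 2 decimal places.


MSE = 10.5000. RMSE = sqrt(10.5000) = 3.24.

3.24


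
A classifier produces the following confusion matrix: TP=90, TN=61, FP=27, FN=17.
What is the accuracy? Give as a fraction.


Accuracy = (TP + TN) / (TP + TN + FP + FN) = (90 + 61) / 195 = 151/195.

151/195


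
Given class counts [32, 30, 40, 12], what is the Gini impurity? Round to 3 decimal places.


Total = 114. Proportions: 32/114, 30/114, 40/114, 12/114. sum(p_i^2) = 0.2822. Gini = 1 - 0.2822 = 0.7178, which rounds to 0.718.

0.718


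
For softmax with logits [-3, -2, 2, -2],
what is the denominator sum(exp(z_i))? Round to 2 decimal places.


Denom = e^-3=0.0498 + e^-2=0.1353 + e^2=7.3891 + e^-2=0.1353. Sum = 7.7095, which rounds to 7.71.

7.71


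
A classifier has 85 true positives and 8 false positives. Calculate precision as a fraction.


Precision = TP / (TP + FP) = 85 / 93 = 85/93.

85/93


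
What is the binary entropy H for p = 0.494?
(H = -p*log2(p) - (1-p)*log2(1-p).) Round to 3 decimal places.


H = -0.494*log2(0.494) - 0.506*log2(0.506) = 1.000.

1.000


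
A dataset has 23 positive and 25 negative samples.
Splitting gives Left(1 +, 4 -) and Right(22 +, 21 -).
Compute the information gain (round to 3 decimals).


H(parent) = 0.9987. H(left) = 0.7219, H(right) = 0.9996. Weighted = (5/48)*0.7219 + (43/48)*0.9996 = 0.9707. IG = 0.9987 - 0.9707 = 0.0280, which rounds to 0.028.

0.028


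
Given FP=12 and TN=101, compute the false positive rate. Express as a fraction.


FPR = FP / (FP + TN) = 12 / 113 = 12/113.

12/113


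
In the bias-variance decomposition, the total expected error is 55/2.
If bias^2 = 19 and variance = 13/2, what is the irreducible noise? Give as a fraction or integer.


Total error = bias^2 + variance + irreducible noise. So irreducible noise = 55/2 - 19 - 13/2 = 2.

2


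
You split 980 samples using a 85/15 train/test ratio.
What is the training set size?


Test set = 980 * 15% = 147. Training set = 980 - 147 = 833.

833


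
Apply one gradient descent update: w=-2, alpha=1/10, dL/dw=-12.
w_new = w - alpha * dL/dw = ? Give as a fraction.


w_new = -2 - 1/10 * -12 = -2 - -6/5 = -4/5.

-4/5


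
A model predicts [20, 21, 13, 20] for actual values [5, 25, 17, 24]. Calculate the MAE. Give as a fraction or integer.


MAE = (1/4) * (|5-20|=15 + |25-21|=4 + |17-13|=4 + |24-20|=4). Sum = 27. MAE = 27/4.

27/4


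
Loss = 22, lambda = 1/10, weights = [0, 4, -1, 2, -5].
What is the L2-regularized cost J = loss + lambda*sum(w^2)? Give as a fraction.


L2 sq norm = sum(w^2) = 46. J = 22 + 1/10 * 46 = 133/5.

133/5


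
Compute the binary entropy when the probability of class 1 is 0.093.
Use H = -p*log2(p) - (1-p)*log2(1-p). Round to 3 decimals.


H = -0.093*log2(0.093) - 0.907*log2(0.907) = 0.446.

0.446


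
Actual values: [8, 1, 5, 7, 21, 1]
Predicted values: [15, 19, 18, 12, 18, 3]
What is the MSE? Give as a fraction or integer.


MSE = (1/6) * ((8-15)^2=49 + (1-19)^2=324 + (5-18)^2=169 + (7-12)^2=25 + (21-18)^2=9 + (1-3)^2=4). Sum = 580. MSE = 290/3.

290/3


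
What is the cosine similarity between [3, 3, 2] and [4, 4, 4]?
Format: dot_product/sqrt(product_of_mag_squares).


dot = 32. |a|^2 = 22, |b|^2 = 48. cos = 32/sqrt(1056).

32/sqrt(1056)


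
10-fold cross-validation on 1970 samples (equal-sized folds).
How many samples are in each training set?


Each validation fold has 1970/10 = 197 samples. Training set = 1970 - 197 = 1773.

1773


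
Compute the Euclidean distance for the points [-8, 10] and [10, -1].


d = sqrt(sum of squared differences). (-8-10)^2=324, (10--1)^2=121. Sum = 445.

sqrt(445)


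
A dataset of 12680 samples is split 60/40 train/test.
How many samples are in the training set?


Test set = 12680 * 40% = 5072. Training set = 12680 - 5072 = 7608.

7608


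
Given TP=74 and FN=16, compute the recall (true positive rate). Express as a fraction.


Recall = TP / (TP + FN) = 74 / 90 = 37/45.

37/45


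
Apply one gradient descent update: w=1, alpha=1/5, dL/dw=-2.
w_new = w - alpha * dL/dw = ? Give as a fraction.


w_new = 1 - 1/5 * -2 = 1 - -2/5 = 7/5.

7/5


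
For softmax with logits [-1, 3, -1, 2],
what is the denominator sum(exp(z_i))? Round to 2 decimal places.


Denom = e^-1=0.3679 + e^3=20.0855 + e^-1=0.3679 + e^2=7.3891. Sum = 28.2104, which rounds to 28.21.

28.21


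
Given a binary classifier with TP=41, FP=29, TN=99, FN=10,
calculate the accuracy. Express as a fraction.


Accuracy = (TP + TN) / (TP + TN + FP + FN) = (41 + 99) / 179 = 140/179.

140/179


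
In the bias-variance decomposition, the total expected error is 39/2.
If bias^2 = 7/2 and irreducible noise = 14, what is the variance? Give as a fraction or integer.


Total error = bias^2 + variance + irreducible noise. So variance = 39/2 - 7/2 - 14 = 2.

2


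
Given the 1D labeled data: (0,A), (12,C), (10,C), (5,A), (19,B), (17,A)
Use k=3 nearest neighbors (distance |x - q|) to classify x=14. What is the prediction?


Distances: |0-14|=14, |12-14|=2, |10-14|=4, |5-14|=9, |19-14|=5, |17-14|=3. 3 nearest: (12,C), (17,A), (10,C). Counts: {'C': 2, 'A': 1}. Majority class: C.

C


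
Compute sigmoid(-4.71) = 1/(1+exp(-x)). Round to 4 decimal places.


sigma(-4.71) = 1/(1+e^(4.71)) = 1/(1+111.052160) = 1/112.052160 = 0.0089.

0.0089


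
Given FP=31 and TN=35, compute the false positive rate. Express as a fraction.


FPR = FP / (FP + TN) = 31 / 66 = 31/66.

31/66


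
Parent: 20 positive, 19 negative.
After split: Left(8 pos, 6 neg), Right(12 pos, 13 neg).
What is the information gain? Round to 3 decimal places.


H(parent) = 0.9995. H(left) = 0.9852, H(right) = 0.9988. Weighted = (14/39)*0.9852 + (25/39)*0.9988 = 0.9939. IG = 0.9995 - 0.9939 = 0.0056, which rounds to 0.006.

0.006


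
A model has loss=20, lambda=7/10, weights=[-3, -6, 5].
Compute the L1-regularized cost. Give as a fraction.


L1 norm = sum(|w|) = 14. J = 20 + 7/10 * 14 = 149/5.

149/5


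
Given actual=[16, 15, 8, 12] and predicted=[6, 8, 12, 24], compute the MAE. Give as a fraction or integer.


MAE = (1/4) * (|16-6|=10 + |15-8|=7 + |8-12|=4 + |12-24|=12). Sum = 33. MAE = 33/4.

33/4


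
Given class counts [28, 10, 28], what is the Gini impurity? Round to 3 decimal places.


Total = 66. Proportions: 28/66, 10/66, 28/66. sum(p_i^2) = 0.3829. Gini = 1 - 0.3829 = 0.6171, which rounds to 0.617.

0.617


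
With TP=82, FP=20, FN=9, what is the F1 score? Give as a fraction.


Precision = 82/102 = 41/51. Recall = 82/91 = 82/91. F1 = 2*P*R/(P+R) = 164/193.

164/193


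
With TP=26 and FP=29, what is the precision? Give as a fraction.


Precision = TP / (TP + FP) = 26 / 55 = 26/55.

26/55


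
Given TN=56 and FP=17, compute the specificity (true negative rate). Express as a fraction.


Specificity = TN / (TN + FP) = 56 / 73 = 56/73.

56/73


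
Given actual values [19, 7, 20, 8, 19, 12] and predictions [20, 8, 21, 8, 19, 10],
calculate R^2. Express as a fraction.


Mean(y) = 85/6. SS_res = 7. SS_tot = 1049/6. R^2 = 1 - 7/(1049/6) = 1007/1049.

1007/1049


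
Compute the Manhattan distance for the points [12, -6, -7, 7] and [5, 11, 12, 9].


d = sum of absolute differences: |12-5|=7 + |-6-11|=17 + |-7-12|=19 + |7-9|=2 = 45.

45


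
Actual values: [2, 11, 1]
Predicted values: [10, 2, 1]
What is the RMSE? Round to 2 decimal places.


MSE = 48.3333. RMSE = sqrt(48.3333) = 6.95.

6.95


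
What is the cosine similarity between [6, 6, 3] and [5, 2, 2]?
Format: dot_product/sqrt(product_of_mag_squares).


dot = 48. |a|^2 = 81, |b|^2 = 33. cos = 48/sqrt(2673).

48/sqrt(2673)


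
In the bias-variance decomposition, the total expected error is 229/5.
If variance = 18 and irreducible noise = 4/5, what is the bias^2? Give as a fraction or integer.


Total error = bias^2 + variance + irreducible noise. So bias^2 = 229/5 - 18 - 4/5 = 27.

27


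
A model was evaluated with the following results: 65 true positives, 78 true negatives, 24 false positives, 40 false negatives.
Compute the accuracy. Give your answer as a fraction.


Accuracy = (TP + TN) / (TP + TN + FP + FN) = (65 + 78) / 207 = 143/207.

143/207


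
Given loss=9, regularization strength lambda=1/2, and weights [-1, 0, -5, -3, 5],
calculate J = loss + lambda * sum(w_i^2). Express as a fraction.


L2 sq norm = sum(w^2) = 60. J = 9 + 1/2 * 60 = 39.

39


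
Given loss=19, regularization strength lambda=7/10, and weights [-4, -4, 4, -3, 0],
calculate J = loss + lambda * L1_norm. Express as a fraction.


L1 norm = sum(|w|) = 15. J = 19 + 7/10 * 15 = 59/2.

59/2


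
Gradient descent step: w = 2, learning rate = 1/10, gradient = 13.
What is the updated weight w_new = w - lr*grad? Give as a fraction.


w_new = 2 - 1/10 * 13 = 2 - 13/10 = 7/10.

7/10


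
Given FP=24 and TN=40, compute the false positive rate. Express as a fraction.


FPR = FP / (FP + TN) = 24 / 64 = 3/8.

3/8


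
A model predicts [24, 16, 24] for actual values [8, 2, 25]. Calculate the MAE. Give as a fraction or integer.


MAE = (1/3) * (|8-24|=16 + |2-16|=14 + |25-24|=1). Sum = 31. MAE = 31/3.

31/3


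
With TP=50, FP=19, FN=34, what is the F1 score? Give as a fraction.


Precision = 50/69 = 50/69. Recall = 50/84 = 25/42. F1 = 2*P*R/(P+R) = 100/153.

100/153


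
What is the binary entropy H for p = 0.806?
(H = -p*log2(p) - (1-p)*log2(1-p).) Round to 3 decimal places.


H = -0.806*log2(0.806) - 0.194*log2(0.194) = 0.710.

0.710


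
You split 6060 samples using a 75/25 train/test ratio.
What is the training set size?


Test set = 6060 * 25% = 1515. Training set = 6060 - 1515 = 4545.

4545


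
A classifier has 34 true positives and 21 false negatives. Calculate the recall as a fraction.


Recall = TP / (TP + FN) = 34 / 55 = 34/55.

34/55


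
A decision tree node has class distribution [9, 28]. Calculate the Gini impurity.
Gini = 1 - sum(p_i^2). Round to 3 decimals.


Total = 37. Proportions: 9/37, 28/37. sum(p_i^2) = 0.6318. Gini = 1 - 0.6318 = 0.3682, which rounds to 0.368.

0.368


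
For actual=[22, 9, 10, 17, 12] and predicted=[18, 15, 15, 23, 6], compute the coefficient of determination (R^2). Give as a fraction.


Mean(y) = 14. SS_res = 149. SS_tot = 118. R^2 = 1 - 149/(118) = -31/118.

-31/118


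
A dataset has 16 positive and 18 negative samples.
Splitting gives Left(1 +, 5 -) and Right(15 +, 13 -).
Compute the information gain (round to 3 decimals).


H(parent) = 0.9975. H(left) = 0.6500, H(right) = 0.9963. Weighted = (6/34)*0.6500 + (28/34)*0.9963 = 0.9352. IG = 0.9975 - 0.9352 = 0.0623, which rounds to 0.062.

0.062


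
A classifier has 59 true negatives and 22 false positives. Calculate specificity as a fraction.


Specificity = TN / (TN + FP) = 59 / 81 = 59/81.

59/81


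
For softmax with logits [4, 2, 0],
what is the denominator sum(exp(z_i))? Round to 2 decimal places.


Denom = e^4=54.5982 + e^2=7.3891 + e^0=1.0000. Sum = 62.9873, which rounds to 62.99.

62.99


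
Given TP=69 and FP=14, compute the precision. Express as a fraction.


Precision = TP / (TP + FP) = 69 / 83 = 69/83.

69/83


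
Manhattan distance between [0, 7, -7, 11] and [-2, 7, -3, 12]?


d = sum of absolute differences: |0--2|=2 + |7-7|=0 + |-7--3|=4 + |11-12|=1 = 7.

7


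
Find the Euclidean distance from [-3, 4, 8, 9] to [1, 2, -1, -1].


d = sqrt(sum of squared differences). (-3-1)^2=16, (4-2)^2=4, (8--1)^2=81, (9--1)^2=100. Sum = 201.

sqrt(201)


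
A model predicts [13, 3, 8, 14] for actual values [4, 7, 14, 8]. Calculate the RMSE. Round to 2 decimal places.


MSE = 42.2500. RMSE = sqrt(42.2500) = 6.50.

6.50


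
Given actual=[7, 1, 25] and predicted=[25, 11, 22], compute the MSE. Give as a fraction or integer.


MSE = (1/3) * ((7-25)^2=324 + (1-11)^2=100 + (25-22)^2=9). Sum = 433. MSE = 433/3.

433/3


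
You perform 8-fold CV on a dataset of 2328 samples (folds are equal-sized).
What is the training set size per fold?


Each validation fold has 2328/8 = 291 samples. Training set = 2328 - 291 = 2037.

2037


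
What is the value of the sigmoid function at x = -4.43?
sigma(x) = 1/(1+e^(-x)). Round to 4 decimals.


sigma(-4.43) = 1/(1+e^(4.43)) = 1/(1+83.931417) = 1/84.931417 = 0.0118.

0.0118
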